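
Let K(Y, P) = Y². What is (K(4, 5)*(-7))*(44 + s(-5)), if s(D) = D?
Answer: -4368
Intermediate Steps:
(K(4, 5)*(-7))*(44 + s(-5)) = (4²*(-7))*(44 - 5) = (16*(-7))*39 = -112*39 = -4368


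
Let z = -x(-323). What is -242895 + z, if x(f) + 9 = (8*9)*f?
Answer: -219630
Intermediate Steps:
x(f) = -9 + 72*f (x(f) = -9 + (8*9)*f = -9 + 72*f)
z = 23265 (z = -(-9 + 72*(-323)) = -(-9 - 23256) = -1*(-23265) = 23265)
-242895 + z = -242895 + 23265 = -219630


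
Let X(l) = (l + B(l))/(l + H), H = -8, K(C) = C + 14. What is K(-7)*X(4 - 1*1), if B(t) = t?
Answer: -42/5 ≈ -8.4000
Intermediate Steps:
K(C) = 14 + C
X(l) = 2*l/(-8 + l) (X(l) = (l + l)/(l - 8) = (2*l)/(-8 + l) = 2*l/(-8 + l))
K(-7)*X(4 - 1*1) = (14 - 7)*(2*(4 - 1*1)/(-8 + (4 - 1*1))) = 7*(2*(4 - 1)/(-8 + (4 - 1))) = 7*(2*3/(-8 + 3)) = 7*(2*3/(-5)) = 7*(2*3*(-⅕)) = 7*(-6/5) = -42/5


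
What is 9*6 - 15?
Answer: 39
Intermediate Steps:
9*6 - 15 = 54 - 15 = 39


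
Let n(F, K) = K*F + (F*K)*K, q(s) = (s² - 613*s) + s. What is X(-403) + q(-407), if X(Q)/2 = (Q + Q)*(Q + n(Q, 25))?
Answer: 423327769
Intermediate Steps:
q(s) = s² - 612*s
n(F, K) = F*K + F*K²
X(Q) = 2604*Q² (X(Q) = 2*((Q + Q)*(Q + Q*25*(1 + 25))) = 2*((2*Q)*(Q + Q*25*26)) = 2*((2*Q)*(Q + 650*Q)) = 2*((2*Q)*(651*Q)) = 2*(1302*Q²) = 2604*Q²)
X(-403) + q(-407) = 2604*(-403)² - 407*(-612 - 407) = 2604*162409 - 407*(-1019) = 422913036 + 414733 = 423327769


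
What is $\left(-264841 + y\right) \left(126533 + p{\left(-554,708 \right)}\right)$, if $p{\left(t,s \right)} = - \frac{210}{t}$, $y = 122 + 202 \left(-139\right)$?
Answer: $- \frac{10262460479562}{277} \approx -3.7049 \cdot 10^{10}$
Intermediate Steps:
$y = -27956$ ($y = 122 - 28078 = -27956$)
$\left(-264841 + y\right) \left(126533 + p{\left(-554,708 \right)}\right) = \left(-264841 - 27956\right) \left(126533 - \frac{210}{-554}\right) = - 292797 \left(126533 - - \frac{105}{277}\right) = - 292797 \left(126533 + \frac{105}{277}\right) = \left(-292797\right) \frac{35049746}{277} = - \frac{10262460479562}{277}$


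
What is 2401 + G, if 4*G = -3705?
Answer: 5899/4 ≈ 1474.8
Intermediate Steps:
G = -3705/4 (G = (1/4)*(-3705) = -3705/4 ≈ -926.25)
2401 + G = 2401 - 3705/4 = 5899/4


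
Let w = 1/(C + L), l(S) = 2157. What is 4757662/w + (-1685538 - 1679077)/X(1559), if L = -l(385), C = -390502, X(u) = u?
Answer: -2912428397643837/1559 ≈ -1.8681e+12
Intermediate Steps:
L = -2157 (L = -1*2157 = -2157)
w = -1/392659 (w = 1/(-390502 - 2157) = 1/(-392659) = -1/392659 ≈ -2.5467e-6)
4757662/w + (-1685538 - 1679077)/X(1559) = 4757662/(-1/392659) + (-1685538 - 1679077)/1559 = 4757662*(-392659) - 3364615*1/1559 = -1868138803258 - 3364615/1559 = -2912428397643837/1559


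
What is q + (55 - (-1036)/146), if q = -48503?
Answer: -3536186/73 ≈ -48441.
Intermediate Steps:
q + (55 - (-1036)/146) = -48503 + (55 - (-1036)/146) = -48503 + (55 - 37*(-14/73)) = -48503 + (55 + 518/73) = -48503 + 4533/73 = -3536186/73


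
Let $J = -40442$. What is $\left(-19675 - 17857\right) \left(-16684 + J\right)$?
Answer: $2144053032$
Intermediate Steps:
$\left(-19675 - 17857\right) \left(-16684 + J\right) = \left(-19675 - 17857\right) \left(-16684 - 40442\right) = \left(-37532\right) \left(-57126\right) = 2144053032$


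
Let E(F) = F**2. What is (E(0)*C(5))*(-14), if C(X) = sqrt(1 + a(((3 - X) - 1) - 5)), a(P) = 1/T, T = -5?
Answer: 0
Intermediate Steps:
a(P) = -1/5 (a(P) = 1/(-5) = -1/5)
C(X) = 2*sqrt(5)/5 (C(X) = sqrt(1 - 1/5) = sqrt(4/5) = 2*sqrt(5)/5)
(E(0)*C(5))*(-14) = (0**2*(2*sqrt(5)/5))*(-14) = (0*(2*sqrt(5)/5))*(-14) = 0*(-14) = 0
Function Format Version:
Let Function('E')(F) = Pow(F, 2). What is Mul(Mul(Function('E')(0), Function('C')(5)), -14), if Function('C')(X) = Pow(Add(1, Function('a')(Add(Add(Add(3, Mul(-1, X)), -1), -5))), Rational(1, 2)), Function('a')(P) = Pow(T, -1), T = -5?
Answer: 0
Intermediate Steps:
Function('a')(P) = Rational(-1, 5) (Function('a')(P) = Pow(-5, -1) = Rational(-1, 5))
Function('C')(X) = Mul(Rational(2, 5), Pow(5, Rational(1, 2))) (Function('C')(X) = Pow(Add(1, Rational(-1, 5)), Rational(1, 2)) = Pow(Rational(4, 5), Rational(1, 2)) = Mul(Rational(2, 5), Pow(5, Rational(1, 2))))
Mul(Mul(Function('E')(0), Function('C')(5)), -14) = Mul(Mul(Pow(0, 2), Mul(Rational(2, 5), Pow(5, Rational(1, 2)))), -14) = Mul(Mul(0, Mul(Rational(2, 5), Pow(5, Rational(1, 2)))), -14) = Mul(0, -14) = 0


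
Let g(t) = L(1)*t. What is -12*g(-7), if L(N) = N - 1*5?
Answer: -336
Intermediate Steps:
L(N) = -5 + N (L(N) = N - 5 = -5 + N)
g(t) = -4*t (g(t) = (-5 + 1)*t = -4*t)
-12*g(-7) = -(-48)*(-7) = -12*28 = -336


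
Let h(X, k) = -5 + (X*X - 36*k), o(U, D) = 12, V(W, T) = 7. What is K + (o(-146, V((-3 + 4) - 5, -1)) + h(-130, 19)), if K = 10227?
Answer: 26450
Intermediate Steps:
h(X, k) = -5 + X² - 36*k (h(X, k) = -5 + (X² - 36*k) = -5 + X² - 36*k)
K + (o(-146, V((-3 + 4) - 5, -1)) + h(-130, 19)) = 10227 + (12 + (-5 + (-130)² - 36*19)) = 10227 + (12 + (-5 + 16900 - 684)) = 10227 + (12 + 16211) = 10227 + 16223 = 26450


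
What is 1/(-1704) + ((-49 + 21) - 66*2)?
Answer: -272641/1704 ≈ -160.00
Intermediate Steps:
1/(-1704) + ((-49 + 21) - 66*2) = -1/1704 + (-28 - 132) = -1/1704 - 160 = -272641/1704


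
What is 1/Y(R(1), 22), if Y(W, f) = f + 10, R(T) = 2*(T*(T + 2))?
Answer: 1/32 ≈ 0.031250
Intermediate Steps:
R(T) = 2*T*(2 + T) (R(T) = 2*(T*(2 + T)) = 2*T*(2 + T))
Y(W, f) = 10 + f
1/Y(R(1), 22) = 1/(10 + 22) = 1/32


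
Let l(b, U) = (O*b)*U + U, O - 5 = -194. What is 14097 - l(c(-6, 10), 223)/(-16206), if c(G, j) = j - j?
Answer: 228456205/16206 ≈ 14097.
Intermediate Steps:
O = -189 (O = 5 - 194 = -189)
c(G, j) = 0
l(b, U) = U - 189*U*b (l(b, U) = (-189*b)*U + U = -189*U*b + U = U - 189*U*b)
14097 - l(c(-6, 10), 223)/(-16206) = 14097 - 223*(1 - 189*0)/(-16206) = 14097 - 223*(1 + 0)*(-1)/16206 = 14097 - 223*1*(-1)/16206 = 14097 - 223*(-1)/16206 = 14097 - 1*(-223/16206) = 14097 + 223/16206 = 228456205/16206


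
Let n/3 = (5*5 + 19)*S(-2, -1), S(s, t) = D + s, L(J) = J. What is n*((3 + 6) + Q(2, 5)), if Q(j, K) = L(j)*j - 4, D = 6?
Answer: 4752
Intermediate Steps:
S(s, t) = 6 + s
Q(j, K) = -4 + j² (Q(j, K) = j*j - 4 = j² - 4 = -4 + j²)
n = 528 (n = 3*((5*5 + 19)*(6 - 2)) = 3*((25 + 19)*4) = 3*(44*4) = 3*176 = 528)
n*((3 + 6) + Q(2, 5)) = 528*((3 + 6) + (-4 + 2²)) = 528*(9 + (-4 + 4)) = 528*(9 + 0) = 528*9 = 4752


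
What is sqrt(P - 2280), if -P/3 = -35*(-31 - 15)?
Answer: 3*I*sqrt(790) ≈ 84.321*I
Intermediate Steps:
P = -4830 (P = -(-105)*(-31 - 15) = -(-105)*(-46) = -3*1610 = -4830)
sqrt(P - 2280) = sqrt(-4830 - 2280) = sqrt(-7110) = 3*I*sqrt(790)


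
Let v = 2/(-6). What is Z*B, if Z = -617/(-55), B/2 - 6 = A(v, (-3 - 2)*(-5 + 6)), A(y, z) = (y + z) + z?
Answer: -16042/165 ≈ -97.224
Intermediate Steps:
v = -⅓ (v = 2*(-⅙) = -⅓ ≈ -0.33333)
A(y, z) = y + 2*z
B = -26/3 (B = 12 + 2*(-⅓ + 2*((-3 - 2)*(-5 + 6))) = 12 + 2*(-⅓ + 2*(-5*1)) = 12 + 2*(-⅓ + 2*(-5)) = 12 + 2*(-⅓ - 10) = 12 + 2*(-31/3) = 12 - 62/3 = -26/3 ≈ -8.6667)
Z = 617/55 (Z = -617*(-1/55) = 617/55 ≈ 11.218)
Z*B = (617/55)*(-26/3) = -16042/165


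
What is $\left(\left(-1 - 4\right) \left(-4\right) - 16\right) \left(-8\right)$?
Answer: $-32$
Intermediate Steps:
$\left(\left(-1 - 4\right) \left(-4\right) - 16\right) \left(-8\right) = \left(\left(-5\right) \left(-4\right) - 16\right) \left(-8\right) = \left(20 - 16\right) \left(-8\right) = 4 \left(-8\right) = -32$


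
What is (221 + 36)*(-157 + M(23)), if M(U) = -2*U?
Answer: -52171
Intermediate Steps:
(221 + 36)*(-157 + M(23)) = (221 + 36)*(-157 - 2*23) = 257*(-157 - 46) = 257*(-203) = -52171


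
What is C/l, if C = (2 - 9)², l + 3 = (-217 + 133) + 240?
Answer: 49/153 ≈ 0.32026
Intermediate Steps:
l = 153 (l = -3 + ((-217 + 133) + 240) = -3 + (-84 + 240) = -3 + 156 = 153)
C = 49 (C = (-7)² = 49)
C/l = 49/153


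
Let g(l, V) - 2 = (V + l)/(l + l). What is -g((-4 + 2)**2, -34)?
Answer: 7/4 ≈ 1.7500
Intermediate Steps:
g(l, V) = 2 + (V + l)/(2*l) (g(l, V) = 2 + (V + l)/(l + l) = 2 + (V + l)/((2*l)) = 2 + (V + l)*(1/(2*l)) = 2 + (V + l)/(2*l))
-g((-4 + 2)**2, -34) = -(-34 + 5*(-4 + 2)**2)/(2*((-4 + 2)**2)) = -(-34 + 5*(-2)**2)/(2*((-2)**2)) = -(-34 + 5*4)/(2*4) = -(-34 + 20)/(2*4) = -(-14)/(2*4) = -1*(-7/4) = 7/4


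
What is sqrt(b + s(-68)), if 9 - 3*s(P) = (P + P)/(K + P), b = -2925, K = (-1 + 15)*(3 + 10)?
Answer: I*sqrt(9492286)/57 ≈ 54.052*I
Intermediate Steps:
K = 182 (K = 14*13 = 182)
s(P) = 3 - 2*P/(3*(182 + P)) (s(P) = 3 - (P + P)/(3*(182 + P)) = 3 - 2*P/(3*(182 + P)))
sqrt(b + s(-68)) = sqrt(-2925 + 7*(234 - 68)/(3*(182 - 68))) = sqrt(-2925 + (7/3)*166/114) = sqrt(-2925 + (7/3)*(1/114)*166) = sqrt(-2925 + 581/171) = sqrt(-499594/171) = I*sqrt(9492286)/57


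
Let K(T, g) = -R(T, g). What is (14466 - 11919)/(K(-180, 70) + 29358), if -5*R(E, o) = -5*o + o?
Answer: 2547/29302 ≈ 0.086922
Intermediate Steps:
R(E, o) = 4*o/5 (R(E, o) = -(-5*o + o)/5 = -(-4)*o/5 = 4*o/5)
K(T, g) = -4*g/5
(14466 - 11919)/(K(-180, 70) + 29358) = (14466 - 11919)/(-⅘*70 + 29358) = 2547/(-56 + 29358) = 2547/29302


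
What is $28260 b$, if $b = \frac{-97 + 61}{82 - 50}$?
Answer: $- \frac{63585}{2} \approx -31793.0$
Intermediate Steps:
$b = - \frac{9}{8}$ ($b = - \frac{36}{32} = \left(-36\right) \frac{1}{32} = - \frac{9}{8} \approx -1.125$)
$28260 b = 28260 \left(- \frac{9}{8}\right) = - \frac{63585}{2}$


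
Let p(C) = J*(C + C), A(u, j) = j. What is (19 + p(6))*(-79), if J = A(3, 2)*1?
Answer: -3397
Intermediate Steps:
J = 2 (J = 2*1 = 2)
p(C) = 4*C (p(C) = 2*(C + C) = 2*(2*C) = 4*C)
(19 + p(6))*(-79) = (19 + 4*6)*(-79) = (19 + 24)*(-79) = 43*(-79) = -3397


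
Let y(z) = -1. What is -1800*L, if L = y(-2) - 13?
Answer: 25200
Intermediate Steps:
L = -14 (L = -1 - 13 = -14)
-1800*L = -1800*(-14) = 25200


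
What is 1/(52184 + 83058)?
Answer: 1/135242 ≈ 7.3942e-6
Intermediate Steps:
1/(52184 + 83058) = 1/135242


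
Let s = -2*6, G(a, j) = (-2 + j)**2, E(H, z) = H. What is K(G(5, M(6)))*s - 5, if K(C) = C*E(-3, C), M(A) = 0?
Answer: 139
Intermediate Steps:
s = -12
K(C) = -3*C (K(C) = C*(-3) = -3*C)
K(G(5, M(6)))*s - 5 = -3*(-2 + 0)**2*(-12) - 5 = -3*(-2)**2*(-12) - 5 = -3*4*(-12) - 5 = -12*(-12) - 5 = 144 - 5 = 139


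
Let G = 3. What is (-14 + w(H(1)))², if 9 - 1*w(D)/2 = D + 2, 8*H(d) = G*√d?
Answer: 9/16 ≈ 0.56250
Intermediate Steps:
H(d) = 3*√d/8 (H(d) = (3*√d)/8 = 3*√d/8)
w(D) = 14 - 2*D (w(D) = 18 - 2*(D + 2) = 18 - 2*(2 + D) = 18 + (-4 - 2*D) = 14 - 2*D)
(-14 + w(H(1)))² = (-14 + (14 - 3*√1/4))² = (-14 + (14 - 3/4))² = (-14 + (14 - 2*3/8))² = (-14 + (14 - ¾))² = (-14 + 53/4)² = (-¾)² = 9/16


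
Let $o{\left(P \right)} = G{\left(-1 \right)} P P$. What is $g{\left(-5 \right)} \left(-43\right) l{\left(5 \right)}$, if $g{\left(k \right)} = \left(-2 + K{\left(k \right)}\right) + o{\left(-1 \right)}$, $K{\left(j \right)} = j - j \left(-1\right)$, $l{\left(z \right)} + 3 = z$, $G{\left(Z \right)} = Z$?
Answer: $1118$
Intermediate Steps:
$l{\left(z \right)} = -3 + z$
$o{\left(P \right)} = - P^{2}$ ($o{\left(P \right)} = - P P = - P^{2}$)
$K{\left(j \right)} = 2 j$ ($K{\left(j \right)} = j - - j = j + j = 2 j$)
$g{\left(k \right)} = -3 + 2 k$ ($g{\left(k \right)} = \left(-2 + 2 k\right) - \left(-1\right)^{2} = \left(-2 + 2 k\right) - 1 = -3 + 2 k$)
$g{\left(-5 \right)} \left(-43\right) l{\left(5 \right)} = \left(-3 + 2 \left(-5\right)\right) \left(-43\right) \left(-3 + 5\right) = \left(-3 - 10\right) \left(-43\right) 2 = \left(-13\right) \left(-43\right) 2 = 559 \cdot 2 = 1118$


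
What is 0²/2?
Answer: 0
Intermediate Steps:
0²/2 = 0*(½) = 0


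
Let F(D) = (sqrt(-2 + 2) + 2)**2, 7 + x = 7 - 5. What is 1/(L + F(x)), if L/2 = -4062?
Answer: -1/8120 ≈ -0.00012315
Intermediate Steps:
L = -8124 (L = 2*(-4062) = -8124)
x = -5 (x = -7 + (7 - 5) = -7 + 2 = -5)
F(D) = 4 (F(D) = (sqrt(0) + 2)**2 = (0 + 2)**2 = 2**2 = 4)
1/(L + F(x)) = 1/(-8124 + 4) = 1/(-8120) = -1/8120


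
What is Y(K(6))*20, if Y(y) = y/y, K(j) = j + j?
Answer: 20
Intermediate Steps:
K(j) = 2*j
Y(y) = 1
Y(K(6))*20 = 1*20 = 20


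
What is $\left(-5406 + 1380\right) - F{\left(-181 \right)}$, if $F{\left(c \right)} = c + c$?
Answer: $-3664$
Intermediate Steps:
$F{\left(c \right)} = 2 c$
$\left(-5406 + 1380\right) - F{\left(-181 \right)} = \left(-5406 + 1380\right) - 2 \left(-181\right) = -4026 - -362 = -4026 + 362 = -3664$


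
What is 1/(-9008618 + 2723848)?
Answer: -1/6284770 ≈ -1.5911e-7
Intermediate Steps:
1/(-9008618 + 2723848) = 1/(-6284770) = -1/6284770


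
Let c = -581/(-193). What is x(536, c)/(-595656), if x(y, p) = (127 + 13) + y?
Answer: -169/148914 ≈ -0.0011349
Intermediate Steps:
c = 581/193 (c = -581*(-1/193) = 581/193 ≈ 3.0104)
x(y, p) = 140 + y
x(536, c)/(-595656) = (140 + 536)/(-595656) = 676*(-1/595656) = -169/148914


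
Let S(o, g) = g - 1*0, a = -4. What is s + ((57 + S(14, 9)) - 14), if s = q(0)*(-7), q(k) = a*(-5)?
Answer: -88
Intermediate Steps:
S(o, g) = g (S(o, g) = g + 0 = g)
q(k) = 20 (q(k) = -4*(-5) = 20)
s = -140 (s = 20*(-7) = -140)
s + ((57 + S(14, 9)) - 14) = -140 + ((57 + 9) - 14) = -140 + (66 - 14) = -140 + 52 = -88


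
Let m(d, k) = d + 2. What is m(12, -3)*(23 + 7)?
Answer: 420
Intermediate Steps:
m(d, k) = 2 + d
m(12, -3)*(23 + 7) = (2 + 12)*(23 + 7) = 14*30 = 420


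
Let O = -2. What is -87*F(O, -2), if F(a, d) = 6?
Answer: -522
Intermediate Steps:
-87*F(O, -2) = -87*6 = -522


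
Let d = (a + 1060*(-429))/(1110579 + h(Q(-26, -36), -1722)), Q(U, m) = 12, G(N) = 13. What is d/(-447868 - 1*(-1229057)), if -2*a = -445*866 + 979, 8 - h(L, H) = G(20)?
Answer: -525089/1735136384972 ≈ -3.0262e-7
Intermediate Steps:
h(L, H) = -5 (h(L, H) = 8 - 1*13 = 8 - 13 = -5)
a = 384391/2 (a = -(-445*866 + 979)/2 = -(-385370 + 979)/2 = -½*(-384391) = 384391/2 ≈ 1.9220e+5)
d = -525089/2221148 (d = (384391/2 + 1060*(-429))/(1110579 - 5) = (384391/2 - 454740)/1110574 = -525089/2*1/1110574 = -525089/2221148 ≈ -0.23640)
d/(-447868 - 1*(-1229057)) = -525089/(2221148*(-447868 - 1*(-1229057))) = -525089/(2221148*(-447868 + 1229057)) = -525089/2221148/781189 = -525089/2221148*1/781189 = -525089/1735136384972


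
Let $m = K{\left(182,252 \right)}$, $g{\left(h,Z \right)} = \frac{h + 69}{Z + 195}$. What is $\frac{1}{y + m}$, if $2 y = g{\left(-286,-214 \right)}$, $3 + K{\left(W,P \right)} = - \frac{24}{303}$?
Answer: $\frac{3838}{10099} \approx 0.38004$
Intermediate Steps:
$g{\left(h,Z \right)} = \frac{69 + h}{195 + Z}$
$K{\left(W,P \right)} = - \frac{311}{101}$ ($K{\left(W,P \right)} = -3 - \frac{24}{303} = -3 - \frac{8}{101} = - \frac{311}{101}$)
$m = - \frac{311}{101} \approx -3.0792$
$y = \frac{217}{38}$ ($y = \frac{\frac{1}{195 - 214} \left(69 - 286\right)}{2} = \frac{\frac{1}{-19} \left(-217\right)}{2} = \frac{\left(- \frac{1}{19}\right) \left(-217\right)}{2} = \frac{1}{2} \cdot \frac{217}{19} = \frac{217}{38} \approx 5.7105$)
$\frac{1}{y + m} = \frac{1}{\frac{217}{38} - \frac{311}{101}} = \frac{1}{\frac{10099}{3838}} = \frac{3838}{10099}$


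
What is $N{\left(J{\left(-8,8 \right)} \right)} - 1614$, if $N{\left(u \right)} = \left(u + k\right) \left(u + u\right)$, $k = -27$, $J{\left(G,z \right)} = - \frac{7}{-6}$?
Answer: $- \frac{30137}{18} \approx -1674.3$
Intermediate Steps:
$J{\left(G,z \right)} = \frac{7}{6}$ ($J{\left(G,z \right)} = \left(-7\right) \left(- \frac{1}{6}\right) = \frac{7}{6}$)
$N{\left(u \right)} = 2 u \left(-27 + u\right)$ ($N{\left(u \right)} = \left(u - 27\right) \left(u + u\right) = \left(-27 + u\right) 2 u = 2 u \left(-27 + u\right)$)
$N{\left(J{\left(-8,8 \right)} \right)} - 1614 = 2 \cdot \frac{7}{6} \left(-27 + \frac{7}{6}\right) - 1614 = 2 \cdot \frac{7}{6} \left(- \frac{155}{6}\right) - 1614 = - \frac{1085}{18} - 1614 = - \frac{30137}{18}$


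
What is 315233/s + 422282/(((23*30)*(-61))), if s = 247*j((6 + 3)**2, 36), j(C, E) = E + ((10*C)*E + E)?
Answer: -505956042793/50650432560 ≈ -9.9892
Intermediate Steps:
j(C, E) = 2*E + 10*C*E (j(C, E) = E + (10*C*E + E) = E + (E + 10*C*E) = 2*E + 10*C*E)
s = 7220304 (s = 247*(2*36*(1 + 5*(6 + 3)**2)) = 247*(2*36*(1 + 5*9**2)) = 247*(2*36*(1 + 5*81)) = 247*(2*36*(1 + 405)) = 247*(2*36*406) = 247*29232 = 7220304)
315233/s + 422282/(((23*30)*(-61))) = 315233/7220304 + 422282/(((23*30)*(-61))) = 315233*(1/7220304) + 422282/((690*(-61))) = 315233/7220304 + 422282/(-42090) = 315233/7220304 + 422282*(-1/42090) = 315233/7220304 - 211141/21045 = -505956042793/50650432560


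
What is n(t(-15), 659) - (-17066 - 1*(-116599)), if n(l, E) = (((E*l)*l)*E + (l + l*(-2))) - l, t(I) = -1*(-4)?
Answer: 6848955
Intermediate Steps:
t(I) = 4
n(l, E) = -2*l + E²*l² (n(l, E) = ((E*l²)*E + (l - 2*l)) - l = (E²*l² - l) - l = (-l + E²*l²) - l = -2*l + E²*l²)
n(t(-15), 659) - (-17066 - 1*(-116599)) = 4*(-2 + 4*659²) - (-17066 - 1*(-116599)) = 4*(-2 + 4*434281) - (-17066 + 116599) = 4*(-2 + 1737124) - 1*99533 = 4*1737122 - 99533 = 6948488 - 99533 = 6848955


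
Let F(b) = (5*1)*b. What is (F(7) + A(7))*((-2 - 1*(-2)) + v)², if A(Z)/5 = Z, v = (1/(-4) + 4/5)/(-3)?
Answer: 847/360 ≈ 2.3528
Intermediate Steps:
v = -11/60 (v = (1*(-¼) + 4*(⅕))*(-⅓) = (-¼ + ⅘)*(-⅓) = (11/20)*(-⅓) = -11/60 ≈ -0.18333)
F(b) = 5*b
A(Z) = 5*Z
(F(7) + A(7))*((-2 - 1*(-2)) + v)² = (5*7 + 5*7)*((-2 - 1*(-2)) - 11/60)² = (35 + 35)*((-2 + 2) - 11/60)² = 70*(0 - 11/60)² = 70*(-11/60)² = 70*(121/3600) = 847/360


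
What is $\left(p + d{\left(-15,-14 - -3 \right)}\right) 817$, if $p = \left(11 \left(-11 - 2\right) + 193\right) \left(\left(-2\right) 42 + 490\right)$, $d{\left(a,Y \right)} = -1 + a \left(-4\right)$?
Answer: $16633303$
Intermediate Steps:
$d{\left(a,Y \right)} = -1 - 4 a$
$p = 20300$ ($p = \left(11 \left(-13\right) + 193\right) \left(-84 + 490\right) = \left(-143 + 193\right) 406 = 50 \cdot 406 = 20300$)
$\left(p + d{\left(-15,-14 - -3 \right)}\right) 817 = \left(20300 - -59\right) 817 = \left(20300 + \left(-1 + 60\right)\right) 817 = \left(20300 + 59\right) 817 = 20359 \cdot 817 = 16633303$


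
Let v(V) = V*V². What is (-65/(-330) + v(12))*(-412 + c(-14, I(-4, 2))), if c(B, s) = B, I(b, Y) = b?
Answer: -8098331/11 ≈ -7.3621e+5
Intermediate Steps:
v(V) = V³
(-65/(-330) + v(12))*(-412 + c(-14, I(-4, 2))) = (-65/(-330) + 12³)*(-412 - 14) = (-65*(-1/330) + 1728)*(-426) = (13/66 + 1728)*(-426) = (114061/66)*(-426) = -8098331/11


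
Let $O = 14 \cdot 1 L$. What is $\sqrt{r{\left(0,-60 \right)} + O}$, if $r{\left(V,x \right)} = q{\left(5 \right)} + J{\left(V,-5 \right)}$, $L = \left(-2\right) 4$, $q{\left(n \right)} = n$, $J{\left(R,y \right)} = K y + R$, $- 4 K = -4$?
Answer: $4 i \sqrt{7} \approx 10.583 i$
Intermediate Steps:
$K = 1$ ($K = \left(- \frac{1}{4}\right) \left(-4\right) = 1$)
$J{\left(R,y \right)} = R + y$ ($J{\left(R,y \right)} = 1 y + R = y + R = R + y$)
$L = -8$
$r{\left(V,x \right)} = V$ ($r{\left(V,x \right)} = 5 + \left(V - 5\right) = 5 + \left(-5 + V\right) = V$)
$O = -112$ ($O = 14 \cdot 1 \left(-8\right) = 14 \left(-8\right) = -112$)
$\sqrt{r{\left(0,-60 \right)} + O} = \sqrt{0 - 112} = \sqrt{-112} = 4 i \sqrt{7}$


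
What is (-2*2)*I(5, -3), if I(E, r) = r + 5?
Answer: -8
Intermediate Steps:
I(E, r) = 5 + r
(-2*2)*I(5, -3) = (-2*2)*(5 - 3) = -4*2 = -8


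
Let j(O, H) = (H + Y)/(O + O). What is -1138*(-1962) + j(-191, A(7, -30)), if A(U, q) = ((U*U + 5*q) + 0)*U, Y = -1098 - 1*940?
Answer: 852915537/382 ≈ 2.2328e+6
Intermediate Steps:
Y = -2038 (Y = -1098 - 940 = -2038)
A(U, q) = U*(U² + 5*q) (A(U, q) = ((U² + 5*q) + 0)*U = (U² + 5*q)*U = U*(U² + 5*q))
j(O, H) = (-2038 + H)/(2*O) (j(O, H) = (H - 2038)/(O + O) = (-2038 + H)/((2*O)) = (-2038 + H)*(1/(2*O)) = (-2038 + H)/(2*O))
-1138*(-1962) + j(-191, A(7, -30)) = -1138*(-1962) + (½)*(-2038 + 7*(7² + 5*(-30)))/(-191) = 2232756 + (½)*(-1/191)*(-2038 + 7*(49 - 150)) = 2232756 + (½)*(-1/191)*(-2038 + 7*(-101)) = 2232756 + (½)*(-1/191)*(-2038 - 707) = 2232756 + (½)*(-1/191)*(-2745) = 2232756 + 2745/382 = 852915537/382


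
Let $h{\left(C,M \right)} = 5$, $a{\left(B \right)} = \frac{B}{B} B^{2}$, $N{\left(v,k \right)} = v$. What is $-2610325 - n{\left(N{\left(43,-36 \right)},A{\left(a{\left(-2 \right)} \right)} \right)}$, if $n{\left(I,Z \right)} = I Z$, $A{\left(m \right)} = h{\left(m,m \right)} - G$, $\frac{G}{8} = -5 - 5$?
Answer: $-2613980$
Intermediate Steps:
$a{\left(B \right)} = B^{2}$ ($a{\left(B \right)} = 1 B^{2} = B^{2}$)
$G = -80$ ($G = 8 \left(-5 - 5\right) = 8 \left(-10\right) = -80$)
$A{\left(m \right)} = 85$ ($A{\left(m \right)} = 5 - -80 = 5 + 80 = 85$)
$-2610325 - n{\left(N{\left(43,-36 \right)},A{\left(a{\left(-2 \right)} \right)} \right)} = -2610325 - 43 \cdot 85 = -2610325 - 3655 = -2613980$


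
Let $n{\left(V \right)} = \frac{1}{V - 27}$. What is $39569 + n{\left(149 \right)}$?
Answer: $\frac{4827419}{122} \approx 39569.0$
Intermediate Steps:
$n{\left(V \right)} = \frac{1}{-27 + V}$
$39569 + n{\left(149 \right)} = 39569 + \frac{1}{-27 + 149} = 39569 + \frac{1}{122} = \frac{4827419}{122}$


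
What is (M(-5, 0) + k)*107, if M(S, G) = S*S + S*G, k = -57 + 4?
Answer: -2996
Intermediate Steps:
k = -53
M(S, G) = S² + G*S
(M(-5, 0) + k)*107 = (-5*(0 - 5) - 53)*107 = (-5*(-5) - 53)*107 = (25 - 53)*107 = -28*107 = -2996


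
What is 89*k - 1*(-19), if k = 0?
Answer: 19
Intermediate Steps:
89*k - 1*(-19) = 89*0 - 1*(-19) = 0 + 19 = 19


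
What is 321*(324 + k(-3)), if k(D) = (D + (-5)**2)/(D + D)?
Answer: 102827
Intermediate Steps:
k(D) = (25 + D)/(2*D) (k(D) = (D + 25)/((2*D)) = (25 + D)*(1/(2*D)) = (25 + D)/(2*D))
321*(324 + k(-3)) = 321*(324 + (1/2)*(25 - 3)/(-3)) = 321*(324 + (1/2)*(-1/3)*22) = 321*(324 - 11/3) = 321*(961/3) = 102827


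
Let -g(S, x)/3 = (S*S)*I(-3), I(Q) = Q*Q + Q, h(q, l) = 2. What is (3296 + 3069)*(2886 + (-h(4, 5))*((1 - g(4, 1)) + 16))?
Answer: 14486740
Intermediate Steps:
I(Q) = Q + Q² (I(Q) = Q² + Q = Q + Q²)
g(S, x) = -18*S² (g(S, x) = -3*S*S*(-3*(1 - 3)) = -3*S²*(-3*(-2)) = -3*S²*6 = -18*S²)
(3296 + 3069)*(2886 + (-h(4, 5))*((1 - g(4, 1)) + 16)) = (3296 + 3069)*(2886 + (-1*2)*((1 - (-18)*4²) + 16)) = 6365*(2886 - 2*((1 - (-18)*16) + 16)) = 6365*(2886 - 2*((1 - 1*(-288)) + 16)) = 6365*(2886 - 2*((1 + 288) + 16)) = 6365*(2886 - 2*(289 + 16)) = 6365*(2886 - 2*305) = 6365*(2886 - 610) = 6365*2276 = 14486740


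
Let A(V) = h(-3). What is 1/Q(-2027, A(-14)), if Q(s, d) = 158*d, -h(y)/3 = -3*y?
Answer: -1/4266 ≈ -0.00023441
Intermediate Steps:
h(y) = 9*y (h(y) = -(-9)*y = 9*y)
A(V) = -27 (A(V) = 9*(-3) = -27)
1/Q(-2027, A(-14)) = 1/(158*(-27)) = 1/(-4266) = -1/4266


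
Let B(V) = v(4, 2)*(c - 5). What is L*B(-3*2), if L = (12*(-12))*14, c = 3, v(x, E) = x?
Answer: 16128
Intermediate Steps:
L = -2016 (L = -144*14 = -2016)
B(V) = -8 (B(V) = 4*(3 - 5) = 4*(-2) = -8)
L*B(-3*2) = -2016*(-8) = 16128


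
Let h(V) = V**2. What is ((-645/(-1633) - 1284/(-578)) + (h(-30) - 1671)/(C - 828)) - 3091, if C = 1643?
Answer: -1188244681367/384628655 ≈ -3089.3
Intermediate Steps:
((-645/(-1633) - 1284/(-578)) + (h(-30) - 1671)/(C - 828)) - 3091 = ((-645/(-1633) - 1284/(-578)) + ((-30)**2 - 1671)/(1643 - 828)) - 3091 = ((-645*(-1/1633) - 1284*(-1/578)) + (900 - 1671)/815) - 3091 = ((645/1633 + 642/289) - 771*1/815) - 3091 = (1234791/471937 - 771/815) - 3091 = 642491238/384628655 - 3091 = -1188244681367/384628655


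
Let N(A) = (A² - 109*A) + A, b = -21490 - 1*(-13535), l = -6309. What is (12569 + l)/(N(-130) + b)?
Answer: 1252/4597 ≈ 0.27235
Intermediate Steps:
b = -7955 (b = -21490 + 13535 = -7955)
N(A) = A² - 108*A
(12569 + l)/(N(-130) + b) = (12569 - 6309)/(-130*(-108 - 130) - 7955) = 6260/(-130*(-238) - 7955) = 6260/(30940 - 7955) = 6260/22985 = 6260*(1/22985) = 1252/4597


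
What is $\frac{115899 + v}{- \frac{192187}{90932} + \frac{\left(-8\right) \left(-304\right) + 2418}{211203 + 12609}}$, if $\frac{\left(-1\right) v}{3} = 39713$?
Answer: $\frac{16484854955040}{10643184161} \approx 1548.9$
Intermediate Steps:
$v = -119139$ ($v = \left(-3\right) 39713 = -119139$)
$\frac{115899 + v}{- \frac{192187}{90932} + \frac{\left(-8\right) \left(-304\right) + 2418}{211203 + 12609}} = \frac{115899 - 119139}{- \frac{192187}{90932} + \frac{\left(-8\right) \left(-304\right) + 2418}{211203 + 12609}} = - \frac{3240}{\left(-192187\right) \frac{1}{90932} + \frac{2432 + 2418}{223812}} = - \frac{3240}{- \frac{192187}{90932} + 4850 \cdot \frac{1}{223812}} = - \frac{3240}{- \frac{192187}{90932} + \frac{2425}{111906}} = - \frac{3240}{- \frac{10643184161}{5087918196}} = \left(-3240\right) \left(- \frac{5087918196}{10643184161}\right) = \frac{16484854955040}{10643184161}$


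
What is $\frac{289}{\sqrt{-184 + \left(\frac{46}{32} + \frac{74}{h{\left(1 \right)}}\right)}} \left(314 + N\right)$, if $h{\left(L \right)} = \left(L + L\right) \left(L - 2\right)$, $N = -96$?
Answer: $- \frac{252008 i \sqrt{3513}}{3513} \approx - 4251.8 i$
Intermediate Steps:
$h{\left(L \right)} = 2 L \left(-2 + L\right)$
$\frac{289}{\sqrt{-184 + \left(\frac{46}{32} + \frac{74}{h{\left(1 \right)}}\right)}} \left(314 + N\right) = \frac{289}{\sqrt{-184 + \left(\frac{46}{32} + \frac{74}{2 \cdot 1 \left(-2 + 1\right)}\right)}} \left(314 - 96\right) = \frac{289}{\sqrt{-184 + \left(46 \cdot \frac{1}{32} + \frac{74}{2 \cdot 1 \left(-1\right)}\right)}} 218 = \frac{289}{\sqrt{-184 + \left(\frac{23}{16} + \frac{74}{-2}\right)}} 218 = \frac{289}{\sqrt{-184 + \left(\frac{23}{16} + 74 \left(- \frac{1}{2}\right)\right)}} 218 = \frac{289}{\sqrt{-184 + \left(\frac{23}{16} - 37\right)}} 218 = \frac{289}{\sqrt{-184 - \frac{569}{16}}} \cdot 218 = \frac{289}{\sqrt{- \frac{3513}{16}}} \cdot 218 = \frac{289}{\frac{1}{4} i \sqrt{3513}} \cdot 218 = 289 \left(- \frac{4 i \sqrt{3513}}{3513}\right) 218 = - \frac{1156 i \sqrt{3513}}{3513} \cdot 218 = - \frac{252008 i \sqrt{3513}}{3513}$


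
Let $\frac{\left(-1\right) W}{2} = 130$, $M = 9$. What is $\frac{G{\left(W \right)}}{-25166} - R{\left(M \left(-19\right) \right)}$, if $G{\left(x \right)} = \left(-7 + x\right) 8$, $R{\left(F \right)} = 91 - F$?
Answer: $- \frac{3295678}{12583} \approx -261.92$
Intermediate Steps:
$W = -260$ ($W = \left(-2\right) 130 = -260$)
$G{\left(x \right)} = -56 + 8 x$
$\frac{G{\left(W \right)}}{-25166} - R{\left(M \left(-19\right) \right)} = \frac{-56 + 8 \left(-260\right)}{-25166} - \left(91 - 9 \left(-19\right)\right) = \left(-56 - 2080\right) \left(- \frac{1}{25166}\right) - \left(91 - -171\right) = \left(-2136\right) \left(- \frac{1}{25166}\right) - \left(91 + 171\right) = \frac{1068}{12583} - 262 = - \frac{3295678}{12583}$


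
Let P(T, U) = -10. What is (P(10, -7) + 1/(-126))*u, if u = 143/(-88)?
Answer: 16393/1008 ≈ 16.263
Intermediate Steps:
u = -13/8 (u = 143*(-1/88) = -13/8 ≈ -1.6250)
(P(10, -7) + 1/(-126))*u = (-10 + 1/(-126))*(-13/8) = (-10 - 1/126)*(-13/8) = -1261/126*(-13/8) = 16393/1008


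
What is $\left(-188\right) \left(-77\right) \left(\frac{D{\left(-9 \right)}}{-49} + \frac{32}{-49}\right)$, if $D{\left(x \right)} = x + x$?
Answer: $-4136$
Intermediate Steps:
$D{\left(x \right)} = 2 x$
$\left(-188\right) \left(-77\right) \left(\frac{D{\left(-9 \right)}}{-49} + \frac{32}{-49}\right) = \left(-188\right) \left(-77\right) \left(\frac{2 \left(-9\right)}{-49} + \frac{32}{-49}\right) = 14476 \left(\left(-18\right) \left(- \frac{1}{49}\right) + 32 \left(- \frac{1}{49}\right)\right) = 14476 \left(\frac{18}{49} - \frac{32}{49}\right) = 14476 \left(- \frac{2}{7}\right) = -4136$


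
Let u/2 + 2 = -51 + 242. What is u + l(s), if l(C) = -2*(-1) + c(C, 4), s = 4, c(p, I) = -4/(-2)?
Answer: 382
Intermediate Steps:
c(p, I) = 2 (c(p, I) = -4*(-1/2) = 2)
l(C) = 4 (l(C) = -2*(-1) + 2 = 2 + 2 = 4)
u = 378 (u = -4 + 2*(-51 + 242) = -4 + 2*191 = -4 + 382 = 378)
u + l(s) = 378 + 4 = 382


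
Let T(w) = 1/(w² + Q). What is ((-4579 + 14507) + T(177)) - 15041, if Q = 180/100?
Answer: -800971897/156654 ≈ -5113.0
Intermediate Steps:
Q = 9/5 (Q = 180*(1/100) = 9/5 ≈ 1.8000)
T(w) = 1/(9/5 + w²) (T(w) = 1/(w² + 9/5) = 1/(9/5 + w²))
((-4579 + 14507) + T(177)) - 15041 = ((-4579 + 14507) + 5/(9 + 5*177²)) - 15041 = (9928 + 5/(9 + 5*31329)) - 15041 = (9928 + 5/(9 + 156645)) - 15041 = (9928 + 5/156654) - 15041 = 1555260917/156654 - 15041 = -800971897/156654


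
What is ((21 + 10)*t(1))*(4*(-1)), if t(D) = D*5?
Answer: -620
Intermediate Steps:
t(D) = 5*D
((21 + 10)*t(1))*(4*(-1)) = ((21 + 10)*(5*1))*(4*(-1)) = (31*5)*(-4) = 155*(-4) = -620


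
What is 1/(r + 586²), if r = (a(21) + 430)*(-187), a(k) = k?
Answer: 1/259059 ≈ 3.8601e-6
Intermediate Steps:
r = -84337 (r = (21 + 430)*(-187) = 451*(-187) = -84337)
1/(r + 586²) = 1/(-84337 + 586²) = 1/(-84337 + 343396) = 1/259059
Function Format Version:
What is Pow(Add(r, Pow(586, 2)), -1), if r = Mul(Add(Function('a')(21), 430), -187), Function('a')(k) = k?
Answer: Rational(1, 259059) ≈ 3.8601e-6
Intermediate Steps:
r = -84337 (r = Mul(Add(21, 430), -187) = Mul(451, -187) = -84337)
Pow(Add(r, Pow(586, 2)), -1) = Pow(Add(-84337, Pow(586, 2)), -1) = Pow(Add(-84337, 343396), -1) = Pow(259059, -1) = Rational(1, 259059)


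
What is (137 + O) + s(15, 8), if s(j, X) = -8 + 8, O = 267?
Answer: 404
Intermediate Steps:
s(j, X) = 0
(137 + O) + s(15, 8) = (137 + 267) + 0 = 404 + 0 = 404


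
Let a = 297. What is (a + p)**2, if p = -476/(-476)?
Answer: 88804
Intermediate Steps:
p = 1 (p = -476*(-1/476) = 1)
(a + p)**2 = (297 + 1)**2 = 298**2 = 88804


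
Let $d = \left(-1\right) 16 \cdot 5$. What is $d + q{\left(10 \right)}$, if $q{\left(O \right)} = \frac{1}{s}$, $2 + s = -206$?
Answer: $- \frac{16641}{208} \approx -80.005$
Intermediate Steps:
$s = -208$ ($s = -2 - 206 = -208$)
$d = -80$ ($d = \left(-16\right) 5 = -80$)
$q{\left(O \right)} = - \frac{1}{208}$ ($q{\left(O \right)} = \frac{1}{-208} = - \frac{1}{208}$)
$d + q{\left(10 \right)} = -80 - \frac{1}{208} = - \frac{16641}{208}$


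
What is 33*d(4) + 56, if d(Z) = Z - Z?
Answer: 56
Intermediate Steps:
d(Z) = 0
33*d(4) + 56 = 33*0 + 56 = 0 + 56 = 56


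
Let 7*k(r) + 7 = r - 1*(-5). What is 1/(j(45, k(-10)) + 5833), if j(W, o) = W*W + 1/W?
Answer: 45/353611 ≈ 0.00012726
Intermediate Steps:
k(r) = -2/7 + r/7 (k(r) = -1 + (r - 1*(-5))/7 = -1 + (r + 5)/7 = -1 + (5 + r)/7 = -1 + (5/7 + r/7) = -2/7 + r/7)
j(W, o) = 1/W + W² (j(W, o) = W² + 1/W = 1/W + W²)
1/(j(45, k(-10)) + 5833) = 1/((1 + 45³)/45 + 5833) = 1/((1 + 91125)/45 + 5833) = 1/((1/45)*91126 + 5833) = 1/(91126/45 + 5833) = 1/(353611/45) = 45/353611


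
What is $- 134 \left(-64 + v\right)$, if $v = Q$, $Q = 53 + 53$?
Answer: $-5628$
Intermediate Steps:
$Q = 106$
$v = 106$
$- 134 \left(-64 + v\right) = - 134 \left(-64 + 106\right) = \left(-134\right) 42 = -5628$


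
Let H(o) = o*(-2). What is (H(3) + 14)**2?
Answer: 64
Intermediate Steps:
H(o) = -2*o
(H(3) + 14)**2 = (-2*3 + 14)**2 = (-6 + 14)**2 = 8**2 = 64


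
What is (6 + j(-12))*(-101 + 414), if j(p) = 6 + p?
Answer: 0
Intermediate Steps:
(6 + j(-12))*(-101 + 414) = (6 + (6 - 12))*(-101 + 414) = (6 - 6)*313 = 0*313 = 0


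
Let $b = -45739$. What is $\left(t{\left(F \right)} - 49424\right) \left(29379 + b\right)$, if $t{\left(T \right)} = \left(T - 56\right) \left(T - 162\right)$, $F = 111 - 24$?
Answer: $846613640$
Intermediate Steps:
$F = 87$
$t{\left(T \right)} = \left(-162 + T\right) \left(-56 + T\right)$ ($t{\left(T \right)} = \left(-56 + T\right) \left(-162 + T\right) = \left(-162 + T\right) \left(-56 + T\right)$)
$\left(t{\left(F \right)} - 49424\right) \left(29379 + b\right) = \left(\left(9072 + 87^{2} - 18966\right) - 49424\right) \left(29379 - 45739\right) = \left(\left(9072 + 7569 - 18966\right) - 49424\right) \left(-16360\right) = \left(-2325 - 49424\right) \left(-16360\right) = \left(-51749\right) \left(-16360\right) = 846613640$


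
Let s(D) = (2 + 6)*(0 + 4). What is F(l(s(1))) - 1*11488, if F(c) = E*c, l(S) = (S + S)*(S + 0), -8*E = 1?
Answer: -11744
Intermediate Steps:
E = -1/8 (E = -1/8*1 = -1/8 ≈ -0.12500)
s(D) = 32 (s(D) = 8*4 = 32)
l(S) = 2*S**2 (l(S) = (2*S)*S = 2*S**2)
F(c) = -c/8
F(l(s(1))) - 1*11488 = -32**2/4 - 1*11488 = -1024/4 - 11488 = -1/8*2048 - 11488 = -256 - 11488 = -11744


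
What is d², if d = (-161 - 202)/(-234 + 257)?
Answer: 131769/529 ≈ 249.09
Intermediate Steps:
d = -363/23 ≈ -15.783
d² = (-363/23)² = 131769/529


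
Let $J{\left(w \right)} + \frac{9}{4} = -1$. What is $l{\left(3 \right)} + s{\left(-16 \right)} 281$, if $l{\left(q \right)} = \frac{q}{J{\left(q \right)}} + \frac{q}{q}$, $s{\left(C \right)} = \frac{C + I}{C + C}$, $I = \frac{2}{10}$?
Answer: $\frac{288747}{2080} \approx 138.82$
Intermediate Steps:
$J{\left(w \right)} = - \frac{13}{4}$ ($J{\left(w \right)} = - \frac{9}{4} - 1 = - \frac{13}{4}$)
$I = \frac{1}{5}$ ($I = 2 \cdot \frac{1}{10} = \frac{1}{5} \approx 0.2$)
$s{\left(C \right)} = \frac{\frac{1}{5} + C}{2 C}$ ($s{\left(C \right)} = \frac{C + \frac{1}{5}}{C + C} = \frac{\frac{1}{5} + C}{2 C}$)
$l{\left(q \right)} = 1 - \frac{4 q}{13}$ ($l{\left(q \right)} = \frac{q}{- \frac{13}{4}} + \frac{q}{q} = q \left(- \frac{4}{13}\right) + 1 = - \frac{4 q}{13} + 1 = 1 - \frac{4 q}{13}$)
$l{\left(3 \right)} + s{\left(-16 \right)} 281 = \left(1 - \frac{12}{13}\right) + \frac{1 + 5 \left(-16\right)}{10 \left(-16\right)} 281 = \left(1 - \frac{12}{13}\right) + \frac{1}{10} \left(- \frac{1}{16}\right) \left(1 - 80\right) 281 = \frac{1}{13} + \frac{1}{10} \left(- \frac{1}{16}\right) \left(-79\right) 281 = \frac{1}{13} + \frac{79}{160} \cdot 281 = \frac{1}{13} + \frac{22199}{160} = \frac{288747}{2080}$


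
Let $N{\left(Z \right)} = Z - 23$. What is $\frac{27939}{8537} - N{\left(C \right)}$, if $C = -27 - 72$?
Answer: $\frac{1069453}{8537} \approx 125.27$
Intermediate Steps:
$C = -99$
$N{\left(Z \right)} = -23 + Z$
$\frac{27939}{8537} - N{\left(C \right)} = \frac{27939}{8537} - \left(-23 - 99\right) = 27939 \cdot \frac{1}{8537} - -122 = \frac{27939}{8537} + 122 = \frac{1069453}{8537}$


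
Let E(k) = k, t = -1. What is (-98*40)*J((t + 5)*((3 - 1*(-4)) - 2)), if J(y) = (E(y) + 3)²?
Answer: -2073680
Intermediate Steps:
J(y) = (3 + y)² (J(y) = (y + 3)² = (3 + y)²)
(-98*40)*J((t + 5)*((3 - 1*(-4)) - 2)) = (-98*40)*(3 + (-1 + 5)*((3 - 1*(-4)) - 2))² = -3920*(3 + 4*((3 + 4) - 2))² = -3920*(3 + 4*(7 - 2))² = -3920*(3 + 4*5)² = -3920*(3 + 20)² = -3920*23² = -3920*529 = -2073680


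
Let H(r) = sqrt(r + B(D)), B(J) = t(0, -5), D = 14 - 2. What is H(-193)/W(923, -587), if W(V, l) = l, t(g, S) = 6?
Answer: -I*sqrt(187)/587 ≈ -0.023296*I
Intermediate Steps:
D = 12
B(J) = 6
H(r) = sqrt(6 + r) (H(r) = sqrt(r + 6) = sqrt(6 + r))
H(-193)/W(923, -587) = sqrt(6 - 193)/(-587) = sqrt(-187)*(-1/587) = (I*sqrt(187))*(-1/587) = -I*sqrt(187)/587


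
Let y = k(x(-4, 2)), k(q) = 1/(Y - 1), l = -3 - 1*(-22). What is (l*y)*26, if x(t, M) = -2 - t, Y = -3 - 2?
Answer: -247/3 ≈ -82.333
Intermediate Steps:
l = 19 (l = -3 + 22 = 19)
Y = -5 (Y = -1*3 - 2 = -3 - 2 = -5)
k(q) = -⅙ (k(q) = 1/(-5 - 1) = 1/(-6) = -⅙)
y = -⅙ ≈ -0.16667
(l*y)*26 = (19*(-⅙))*26 = -19/6*26 = -247/3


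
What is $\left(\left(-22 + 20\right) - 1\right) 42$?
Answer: $-126$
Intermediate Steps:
$\left(\left(-22 + 20\right) - 1\right) 42 = \left(-2 - 1\right) 42 = \left(-3\right) 42 = -126$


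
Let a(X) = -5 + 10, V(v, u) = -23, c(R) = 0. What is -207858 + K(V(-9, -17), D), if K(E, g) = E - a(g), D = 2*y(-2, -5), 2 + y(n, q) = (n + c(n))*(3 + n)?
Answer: -207886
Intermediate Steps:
a(X) = 5
y(n, q) = -2 + n*(3 + n) (y(n, q) = -2 + (n + 0)*(3 + n) = -2 + n*(3 + n))
D = -8 (D = 2*(-2 + (-2)² + 3*(-2)) = 2*(-2 + 4 - 6) = 2*(-4) = -8)
K(E, g) = -5 + E (K(E, g) = E - 1*5 = E - 5 = -5 + E)
-207858 + K(V(-9, -17), D) = -207858 + (-5 - 23) = -207858 - 28 = -207886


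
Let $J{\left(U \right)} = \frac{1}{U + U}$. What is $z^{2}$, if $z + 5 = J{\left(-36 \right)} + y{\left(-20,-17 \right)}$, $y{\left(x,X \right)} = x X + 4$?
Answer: $\frac{595701649}{5184} \approx 1.1491 \cdot 10^{5}$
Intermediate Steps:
$y{\left(x,X \right)} = 4 + X x$ ($y{\left(x,X \right)} = X x + 4 = 4 + X x$)
$J{\left(U \right)} = \frac{1}{2 U}$
$z = \frac{24407}{72}$ ($z = -5 + \left(\frac{1}{2 \left(-36\right)} + \left(4 - -340\right)\right) = -5 + \left(\frac{1}{2} \left(- \frac{1}{36}\right) + \left(4 + 340\right)\right) = -5 + \left(- \frac{1}{72} + 344\right) = -5 + \frac{24767}{72} = \frac{24407}{72} \approx 338.99$)
$z^{2} = \left(\frac{24407}{72}\right)^{2} = \frac{595701649}{5184}$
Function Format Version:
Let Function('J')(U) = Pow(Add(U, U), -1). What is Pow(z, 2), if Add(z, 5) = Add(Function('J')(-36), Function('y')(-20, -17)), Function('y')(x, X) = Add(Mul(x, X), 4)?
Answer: Rational(595701649, 5184) ≈ 1.1491e+5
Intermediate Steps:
Function('y')(x, X) = Add(4, Mul(X, x)) (Function('y')(x, X) = Add(Mul(X, x), 4) = Add(4, Mul(X, x)))
Function('J')(U) = Mul(Rational(1, 2), Pow(U, -1)) (Function('J')(U) = Pow(Mul(2, U), -1) = Mul(Rational(1, 2), Pow(U, -1)))
z = Rational(24407, 72) (z = Add(-5, Add(Mul(Rational(1, 2), Pow(-36, -1)), Add(4, Mul(-17, -20)))) = Add(-5, Add(Mul(Rational(1, 2), Rational(-1, 36)), Add(4, 340))) = Add(-5, Add(Rational(-1, 72), 344)) = Add(-5, Rational(24767, 72)) = Rational(24407, 72) ≈ 338.99)
Pow(z, 2) = Pow(Rational(24407, 72), 2) = Rational(595701649, 5184)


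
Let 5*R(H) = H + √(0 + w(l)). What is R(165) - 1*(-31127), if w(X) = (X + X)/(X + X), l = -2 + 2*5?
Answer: 155801/5 ≈ 31160.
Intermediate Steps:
l = 8 (l = -2 + 10 = 8)
w(X) = 1 (w(X) = (2*X)/((2*X)) = (2*X)*(1/(2*X)) = 1)
R(H) = ⅕ + H/5 (R(H) = (H + √(0 + 1))/5 = (H + √1)/5 = (H + 1)/5 = (1 + H)/5 = ⅕ + H/5)
R(165) - 1*(-31127) = (⅕ + (⅕)*165) - 1*(-31127) = (⅕ + 33) + 31127 = 166/5 + 31127 = 155801/5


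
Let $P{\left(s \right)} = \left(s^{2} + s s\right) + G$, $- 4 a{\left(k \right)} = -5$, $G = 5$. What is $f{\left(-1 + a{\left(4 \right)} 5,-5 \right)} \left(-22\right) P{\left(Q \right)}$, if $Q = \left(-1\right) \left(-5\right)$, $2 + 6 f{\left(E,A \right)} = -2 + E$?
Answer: $- \frac{3025}{12} \approx -252.08$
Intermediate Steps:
$a{\left(k \right)} = \frac{5}{4}$ ($a{\left(k \right)} = \left(- \frac{1}{4}\right) \left(-5\right) = \frac{5}{4}$)
$f{\left(E,A \right)} = - \frac{2}{3} + \frac{E}{6}$ ($f{\left(E,A \right)} = - \frac{1}{3} + \frac{-2 + E}{6} = - \frac{1}{3} + \left(- \frac{1}{3} + \frac{E}{6}\right) = - \frac{2}{3} + \frac{E}{6}$)
$Q = 5$
$P{\left(s \right)} = 5 + 2 s^{2}$ ($P{\left(s \right)} = \left(s^{2} + s s\right) + 5 = \left(s^{2} + s^{2}\right) + 5 = 2 s^{2} + 5 = 5 + 2 s^{2}$)
$f{\left(-1 + a{\left(4 \right)} 5,-5 \right)} \left(-22\right) P{\left(Q \right)} = \left(- \frac{2}{3} + \frac{-1 + \frac{5}{4} \cdot 5}{6}\right) \left(-22\right) \left(5 + 2 \cdot 5^{2}\right) = \left(- \frac{2}{3} + \frac{-1 + \frac{25}{4}}{6}\right) \left(-22\right) \left(5 + 2 \cdot 25\right) = \left(- \frac{2}{3} + \frac{1}{6} \cdot \frac{21}{4}\right) \left(-22\right) \left(5 + 50\right) = \left(- \frac{2}{3} + \frac{7}{8}\right) \left(-22\right) 55 = \frac{5}{24} \left(-22\right) 55 = \left(- \frac{55}{12}\right) 55 = - \frac{3025}{12}$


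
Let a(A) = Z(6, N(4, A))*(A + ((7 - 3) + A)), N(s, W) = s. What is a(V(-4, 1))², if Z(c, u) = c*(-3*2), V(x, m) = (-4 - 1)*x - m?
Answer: 2286144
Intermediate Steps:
V(x, m) = -m - 5*x (V(x, m) = -5*x - m = -m - 5*x)
Z(c, u) = -6*c (Z(c, u) = c*(-6) = -6*c)
a(A) = -144 - 72*A (a(A) = (-6*6)*(A + ((7 - 3) + A)) = -36*(A + (4 + A)) = -36*(4 + 2*A) = -144 - 72*A)
a(V(-4, 1))² = (-144 - 72*(-1*1 - 5*(-4)))² = (-144 - 72*(-1 + 20))² = (-144 - 72*19)² = (-144 - 1368)² = (-1512)² = 2286144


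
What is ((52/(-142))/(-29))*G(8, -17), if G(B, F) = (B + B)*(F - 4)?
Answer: -8736/2059 ≈ -4.2428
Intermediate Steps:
G(B, F) = 2*B*(-4 + F) (G(B, F) = (2*B)*(-4 + F) = 2*B*(-4 + F))
((52/(-142))/(-29))*G(8, -17) = ((52/(-142))/(-29))*(2*8*(-4 - 17)) = ((52*(-1/142))*(-1/29))*(2*8*(-21)) = -26/71*(-1/29)*(-336) = (26/2059)*(-336) = -8736/2059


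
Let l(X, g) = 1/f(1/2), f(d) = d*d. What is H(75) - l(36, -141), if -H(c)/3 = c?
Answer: -229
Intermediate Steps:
f(d) = d²
H(c) = -3*c
l(X, g) = 4 (l(X, g) = 1/((1/2)²) = 1/((½)²) = 1/(¼) = 4)
H(75) - l(36, -141) = -3*75 - 1*4 = -225 - 4 = -229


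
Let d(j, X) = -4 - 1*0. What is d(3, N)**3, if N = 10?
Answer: -64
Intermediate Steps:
d(j, X) = -4 (d(j, X) = -4 + 0 = -4)
d(3, N)**3 = (-4)**3 = -64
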